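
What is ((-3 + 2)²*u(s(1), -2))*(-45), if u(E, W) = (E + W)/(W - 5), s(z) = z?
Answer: -45/7 ≈ -6.4286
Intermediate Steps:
u(E, W) = (E + W)/(-5 + W)
((-3 + 2)²*u(s(1), -2))*(-45) = ((-3 + 2)²*((1 - 2)/(-5 - 2)))*(-45) = ((-1)²*(-1/(-7)))*(-45) = (1*(-⅐*(-1)))*(-45) = (1*(⅐))*(-45) = (⅐)*(-45) = -45/7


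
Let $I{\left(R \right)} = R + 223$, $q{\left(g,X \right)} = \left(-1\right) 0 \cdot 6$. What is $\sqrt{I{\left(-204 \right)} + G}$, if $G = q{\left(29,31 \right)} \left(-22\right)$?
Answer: $\sqrt{19} \approx 4.3589$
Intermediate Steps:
$q{\left(g,X \right)} = 0$ ($q{\left(g,X \right)} = 0 \cdot 6 = 0$)
$I{\left(R \right)} = 223 + R$
$G = 0$ ($G = 0 \left(-22\right) = 0$)
$\sqrt{I{\left(-204 \right)} + G} = \sqrt{\left(223 - 204\right) + 0} = \sqrt{19 + 0} = \sqrt{19}$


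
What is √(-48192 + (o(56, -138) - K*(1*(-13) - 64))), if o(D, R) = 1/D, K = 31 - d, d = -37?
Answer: I*√33677490/28 ≈ 207.26*I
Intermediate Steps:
K = 68 (K = 31 - 1*(-37) = 31 + 37 = 68)
√(-48192 + (o(56, -138) - K*(1*(-13) - 64))) = √(-48192 + (1/56 - 68*(1*(-13) - 64))) = √(-48192 + (1/56 - 68*(-13 - 64))) = √(-48192 + (1/56 - 68*(-77))) = √(-48192 + (1/56 - 1*(-5236))) = √(-48192 + (1/56 + 5236)) = √(-48192 + 293217/56) = √(-2405535/56) = I*√33677490/28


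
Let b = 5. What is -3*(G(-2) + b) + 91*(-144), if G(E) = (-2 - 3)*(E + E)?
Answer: -13179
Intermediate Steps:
G(E) = -10*E
-3*(G(-2) + b) + 91*(-144) = -3*(-10*(-2) + 5) + 91*(-144) = -3*(20 + 5) - 13104 = -3*25 - 13104 = -75 - 13104 = -13179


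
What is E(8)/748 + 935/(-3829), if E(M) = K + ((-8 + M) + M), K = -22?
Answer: -376493/1432046 ≈ -0.26291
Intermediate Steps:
E(M) = -30 + 2*M (E(M) = -22 + ((-8 + M) + M) = -22 + (-8 + 2*M) = -30 + 2*M)
E(8)/748 + 935/(-3829) = (-30 + 2*8)/748 + 935/(-3829) = (-30 + 16)*(1/748) + 935*(-1/3829) = -14*1/748 - 935/3829 = -7/374 - 935/3829 = -376493/1432046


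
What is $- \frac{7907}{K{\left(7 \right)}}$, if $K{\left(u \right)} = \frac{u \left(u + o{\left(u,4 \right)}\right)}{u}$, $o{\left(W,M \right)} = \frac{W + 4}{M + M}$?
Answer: $- \frac{63256}{67} \approx -944.12$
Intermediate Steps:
$o{\left(W,M \right)} = \frac{4 + W}{2 M}$
$K{\left(u \right)} = \frac{1}{2} + \frac{9 u}{8}$ ($K{\left(u \right)} = \frac{u \left(u + \frac{4 + u}{2 \cdot 4}\right)}{u} = \frac{u \left(u + \frac{1}{2} \cdot \frac{1}{4} \left(4 + u\right)\right)}{u} = \frac{u \left(u + \left(\frac{1}{2} + \frac{u}{8}\right)\right)}{u} = \frac{u \left(\frac{1}{2} + \frac{9 u}{8}\right)}{u} = \frac{1}{2} + \frac{9 u}{8}$)
$- \frac{7907}{K{\left(7 \right)}} = - \frac{7907}{\frac{1}{2} + \frac{9}{8} \cdot 7} = - \frac{7907}{\frac{1}{2} + \frac{63}{8}} = - \frac{7907}{\frac{67}{8}} = \left(-7907\right) \frac{8}{67} = - \frac{63256}{67}$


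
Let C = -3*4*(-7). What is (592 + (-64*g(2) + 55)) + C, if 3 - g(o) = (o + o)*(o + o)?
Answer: 1563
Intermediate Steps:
g(o) = 3 - 4*o² (g(o) = 3 - (o + o)*(o + o) = 3 - 2*o*2*o = 3 - 4*o²)
C = 84 (C = -12*(-7) = 84)
(592 + (-64*g(2) + 55)) + C = (592 + (-64*(3 - 4*2²) + 55)) + 84 = (592 + (-64*(3 - 4*4) + 55)) + 84 = (592 + (-64*(3 - 16) + 55)) + 84 = (592 + (-64*(-13) + 55)) + 84 = (592 + (832 + 55)) + 84 = (592 + 887) + 84 = 1479 + 84 = 1563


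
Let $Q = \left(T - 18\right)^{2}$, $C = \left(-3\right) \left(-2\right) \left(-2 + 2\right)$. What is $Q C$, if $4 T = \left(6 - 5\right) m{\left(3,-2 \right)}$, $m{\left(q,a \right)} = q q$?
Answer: $0$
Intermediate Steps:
$m{\left(q,a \right)} = q^{2}$
$T = \frac{9}{4}$ ($T = \frac{\left(6 - 5\right) 3^{2}}{4} = \frac{1 \cdot 9}{4} = \frac{1}{4} \cdot 9 = \frac{9}{4} \approx 2.25$)
$C = 0$ ($C = 6 \cdot 0 = 0$)
$Q = \frac{3969}{16}$ ($Q = \left(\frac{9}{4} - 18\right)^{2} = \left(- \frac{63}{4}\right)^{2} = \frac{3969}{16} \approx 248.06$)
$Q C = \frac{3969}{16} \cdot 0 = 0$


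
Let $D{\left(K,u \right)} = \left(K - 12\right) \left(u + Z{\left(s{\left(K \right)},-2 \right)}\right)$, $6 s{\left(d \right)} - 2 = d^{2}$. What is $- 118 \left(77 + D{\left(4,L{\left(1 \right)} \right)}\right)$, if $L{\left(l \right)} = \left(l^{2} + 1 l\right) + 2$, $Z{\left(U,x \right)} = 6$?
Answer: $354$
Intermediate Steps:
$s{\left(d \right)} = \frac{1}{3} + \frac{d^{2}}{6}$
$L{\left(l \right)} = 2 + l + l^{2}$ ($L{\left(l \right)} = \left(l^{2} + l\right) + 2 = \left(l + l^{2}\right) + 2 = 2 + l + l^{2}$)
$D{\left(K,u \right)} = \left(-12 + K\right) \left(6 + u\right)$ ($D{\left(K,u \right)} = \left(K - 12\right) \left(u + 6\right) = \left(-12 + K\right) \left(6 + u\right)$)
$- 118 \left(77 + D{\left(4,L{\left(1 \right)} \right)}\right) = - 118 \left(77 + \left(-72 - 12 \left(2 + 1 + 1^{2}\right) + 6 \cdot 4 + 4 \left(2 + 1 + 1^{2}\right)\right)\right) = - 118 \left(77 + \left(-72 - 12 \left(2 + 1 + 1\right) + 24 + 4 \left(2 + 1 + 1\right)\right)\right) = - 118 \left(77 + \left(-72 - 48 + 24 + 4 \cdot 4\right)\right) = - 118 \left(77 + \left(-72 - 48 + 24 + 16\right)\right) = - 118 \left(77 - 80\right) = \left(-118\right) \left(-3\right) = 354$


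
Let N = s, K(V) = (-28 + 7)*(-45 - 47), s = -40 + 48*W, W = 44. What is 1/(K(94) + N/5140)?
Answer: 1285/2483138 ≈ 0.00051749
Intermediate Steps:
s = 2072 (s = -40 + 48*44 = -40 + 2112 = 2072)
K(V) = 1932 (K(V) = -21*(-92) = 1932)
N = 2072
1/(K(94) + N/5140) = 1/(1932 + 2072/5140) = 1/(1932 + 2072*(1/5140)) = 1/(1932 + 518/1285) = 1/(2483138/1285) = 1285/2483138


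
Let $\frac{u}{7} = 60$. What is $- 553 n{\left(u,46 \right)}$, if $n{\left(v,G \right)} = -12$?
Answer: $6636$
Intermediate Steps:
$u = 420$ ($u = 7 \cdot 60 = 420$)
$- 553 n{\left(u,46 \right)} = \left(-553\right) \left(-12\right) = 6636$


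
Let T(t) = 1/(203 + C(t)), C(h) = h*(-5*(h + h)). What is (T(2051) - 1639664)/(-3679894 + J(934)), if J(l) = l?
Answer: 68973789368849/154758421320720 ≈ 0.44569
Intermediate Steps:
C(h) = -10*h² (C(h) = h*(-10*h) = -10*h²)
T(t) = 1/(203 - 10*t²)
(T(2051) - 1639664)/(-3679894 + J(934)) = (-1/(-203 + 10*2051²) - 1639664)/(-3679894 + 934) = (-1/(-203 + 10*4206601) - 1639664)/(-3678960) = (-1/(-203 + 42066010) - 1639664)*(-1/3678960) = (-1/42065807 - 1639664)*(-1/3678960) = -68973789368849/42065807*(-1/3678960) = 68973789368849/154758421320720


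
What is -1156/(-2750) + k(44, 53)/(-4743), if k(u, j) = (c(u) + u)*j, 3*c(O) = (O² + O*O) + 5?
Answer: -283931513/19564875 ≈ -14.512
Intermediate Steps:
c(O) = 5/3 + 2*O²/3 (c(O) = ((O² + O*O) + 5)/3 = ((O² + O²) + 5)/3 = (2*O² + 5)/3 = (5 + 2*O²)/3 = 5/3 + 2*O²/3)
k(u, j) = j*(5/3 + u + 2*u²/3) (k(u, j) = ((5/3 + 2*u²/3) + u)*j = (5/3 + u + 2*u²/3)*j = j*(5/3 + u + 2*u²/3))
-1156/(-2750) + k(44, 53)/(-4743) = -1156/(-2750) + ((⅓)*53*(5 + 2*44² + 3*44))/(-4743) = -1156*(-1/2750) + ((⅓)*53*(5 + 2*1936 + 132))*(-1/4743) = 578/1375 + ((⅓)*53*(5 + 3872 + 132))*(-1/4743) = 578/1375 + ((⅓)*53*4009)*(-1/4743) = 578/1375 + (212477/3)*(-1/4743) = 578/1375 - 212477/14229 = -283931513/19564875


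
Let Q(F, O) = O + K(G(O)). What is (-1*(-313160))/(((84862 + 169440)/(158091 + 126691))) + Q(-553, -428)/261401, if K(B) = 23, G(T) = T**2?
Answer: 11656175217053405/33237398551 ≈ 3.5069e+5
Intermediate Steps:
Q(F, O) = 23 + O (Q(F, O) = O + 23 = 23 + O)
(-1*(-313160))/(((84862 + 169440)/(158091 + 126691))) + Q(-553, -428)/261401 = (-1*(-313160))/(((84862 + 169440)/(158091 + 126691))) + (23 - 428)/261401 = 313160/((254302/284782)) - 405*1/261401 = 313160/((254302*(1/284782))) - 405/261401 = 313160/(127151/142391) - 405/261401 = 313160*(142391/127151) - 405/261401 = 44591165560/127151 - 405/261401 = 11656175217053405/33237398551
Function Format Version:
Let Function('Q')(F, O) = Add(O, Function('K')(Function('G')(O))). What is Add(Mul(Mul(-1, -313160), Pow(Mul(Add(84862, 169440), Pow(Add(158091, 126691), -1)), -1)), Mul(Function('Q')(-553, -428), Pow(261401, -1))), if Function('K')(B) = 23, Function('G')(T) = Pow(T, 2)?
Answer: Rational(11656175217053405, 33237398551) ≈ 3.5069e+5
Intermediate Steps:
Function('Q')(F, O) = Add(23, O) (Function('Q')(F, O) = Add(O, 23) = Add(23, O))
Add(Mul(Mul(-1, -313160), Pow(Mul(Add(84862, 169440), Pow(Add(158091, 126691), -1)), -1)), Mul(Function('Q')(-553, -428), Pow(261401, -1))) = Add(Mul(Mul(-1, -313160), Pow(Mul(Add(84862, 169440), Pow(Add(158091, 126691), -1)), -1)), Mul(Add(23, -428), Pow(261401, -1))) = Add(Mul(313160, Pow(Mul(254302, Pow(284782, -1)), -1)), Mul(-405, Rational(1, 261401))) = Add(Mul(313160, Pow(Mul(254302, Rational(1, 284782)), -1)), Rational(-405, 261401)) = Add(Mul(313160, Pow(Rational(127151, 142391), -1)), Rational(-405, 261401)) = Add(Mul(313160, Rational(142391, 127151)), Rational(-405, 261401)) = Add(Rational(44591165560, 127151), Rational(-405, 261401)) = Rational(11656175217053405, 33237398551)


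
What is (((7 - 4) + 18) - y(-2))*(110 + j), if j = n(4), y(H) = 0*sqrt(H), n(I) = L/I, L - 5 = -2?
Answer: 9303/4 ≈ 2325.8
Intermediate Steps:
L = 3 (L = 5 - 2 = 3)
n(I) = 3/I
y(H) = 0
j = 3/4 ≈ 0.75000
(((7 - 4) + 18) - y(-2))*(110 + j) = (((7 - 4) + 18) - 1*0)*(110 + 3/4) = ((3 + 18) + 0)*(443/4) = (21 + 0)*(443/4) = 21*(443/4) = 9303/4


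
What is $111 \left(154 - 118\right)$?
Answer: $3996$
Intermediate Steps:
$111 \left(154 - 118\right) = 111 \cdot 36 = 3996$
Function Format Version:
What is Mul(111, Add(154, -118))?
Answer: 3996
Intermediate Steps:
Mul(111, Add(154, -118)) = Mul(111, 36) = 3996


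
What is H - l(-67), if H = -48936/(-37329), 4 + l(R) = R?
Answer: 899765/12443 ≈ 72.311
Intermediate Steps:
l(R) = -4 + R
H = 16312/12443 (H = -48936*(-1/37329) = 16312/12443 ≈ 1.3109)
H - l(-67) = 16312/12443 - (-4 - 67) = 16312/12443 - 1*(-71) = 16312/12443 + 71 = 899765/12443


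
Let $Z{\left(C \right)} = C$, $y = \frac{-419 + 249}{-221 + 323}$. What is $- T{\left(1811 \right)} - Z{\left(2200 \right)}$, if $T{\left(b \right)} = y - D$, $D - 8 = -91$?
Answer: $- \frac{6844}{3} \approx -2281.3$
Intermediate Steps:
$D = -83$ ($D = 8 - 91 = -83$)
$y = - \frac{5}{3}$ ($y = - \frac{170}{102} = \left(-170\right) \frac{1}{102} = - \frac{5}{3} \approx -1.6667$)
$T{\left(b \right)} = \frac{244}{3}$ ($T{\left(b \right)} = - \frac{5}{3} - -83 = - \frac{5}{3} + 83 = \frac{244}{3}$)
$- T{\left(1811 \right)} - Z{\left(2200 \right)} = \left(-1\right) \frac{244}{3} - 2200 = - \frac{244}{3} - 2200 = - \frac{6844}{3}$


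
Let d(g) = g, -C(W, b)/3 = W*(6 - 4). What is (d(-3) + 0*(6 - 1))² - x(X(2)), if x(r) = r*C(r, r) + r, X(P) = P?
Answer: 31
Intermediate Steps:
C(W, b) = -6*W (C(W, b) = -3*W*(6 - 4) = -3*W*2 = -6*W)
x(r) = r - 6*r² (x(r) = r*(-6*r) + r = -6*r² + r = r - 6*r²)
(d(-3) + 0*(6 - 1))² - x(X(2)) = (-3 + 0*(6 - 1))² - 2*(1 - 6*2) = (-3 + 0*5)² - 2*(1 - 12) = (-3 + 0)² - 2*(-11) = (-3)² - 1*(-22) = 9 + 22 = 31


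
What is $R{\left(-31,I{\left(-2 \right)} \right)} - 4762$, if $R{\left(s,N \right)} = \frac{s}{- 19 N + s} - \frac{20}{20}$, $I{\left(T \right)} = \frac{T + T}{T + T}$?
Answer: $- \frac{238119}{50} \approx -4762.4$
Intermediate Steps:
$I{\left(T \right)} = 1$ ($I{\left(T \right)} = \frac{2 T}{2 T} = 2 T \frac{1}{2 T} = 1$)
$R{\left(s,N \right)} = -1 + \frac{s}{s - 19 N}$ ($R{\left(s,N \right)} = \frac{s}{s - 19 N} - 1 = -1 + \frac{s}{s - 19 N}$)
$R{\left(-31,I{\left(-2 \right)} \right)} - 4762 = 19 \cdot 1 \frac{1}{-31 - 19} - 4762 = 19 \cdot 1 \frac{1}{-50} - 4762 = 19 \cdot 1 \left(- \frac{1}{50}\right) - 4762 = - \frac{19}{50} - 4762 = - \frac{238119}{50}$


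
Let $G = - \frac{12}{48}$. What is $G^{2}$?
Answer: $\frac{1}{16} \approx 0.0625$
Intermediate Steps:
$G = - \frac{1}{4}$ ($G = \left(-12\right) \frac{1}{48} = - \frac{1}{4} \approx -0.25$)
$G^{2} = \left(- \frac{1}{4}\right)^{2} = \frac{1}{16}$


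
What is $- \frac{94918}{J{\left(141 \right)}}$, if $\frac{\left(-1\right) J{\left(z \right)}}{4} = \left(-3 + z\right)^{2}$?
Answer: $\frac{47459}{38088} \approx 1.246$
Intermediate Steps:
$J{\left(z \right)} = - 4 \left(-3 + z\right)^{2}$
$- \frac{94918}{J{\left(141 \right)}} = - \frac{94918}{\left(-4\right) \left(-3 + 141\right)^{2}} = - \frac{94918}{\left(-4\right) 138^{2}} = - \frac{94918}{\left(-4\right) 19044} = - \frac{94918}{-76176} = \left(-94918\right) \left(- \frac{1}{76176}\right) = \frac{47459}{38088}$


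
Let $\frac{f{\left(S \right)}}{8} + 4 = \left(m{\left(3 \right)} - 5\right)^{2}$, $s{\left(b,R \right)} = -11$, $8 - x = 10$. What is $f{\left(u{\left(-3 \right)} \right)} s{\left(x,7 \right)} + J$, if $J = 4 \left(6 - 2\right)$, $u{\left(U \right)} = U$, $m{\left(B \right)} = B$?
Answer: $16$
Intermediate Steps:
$x = -2$ ($x = 8 - 10 = -2$)
$J = 16$ ($J = 4 \cdot 4 = 16$)
$f{\left(S \right)} = 0$ ($f{\left(S \right)} = -32 + 8 \left(3 - 5\right)^{2} = -32 + 8 \left(-2\right)^{2} = -32 + 8 \cdot 4 = -32 + 32 = 0$)
$f{\left(u{\left(-3 \right)} \right)} s{\left(x,7 \right)} + J = 0 \left(-11\right) + 16 = 0 + 16 = 16$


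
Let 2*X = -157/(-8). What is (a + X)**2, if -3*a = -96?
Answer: 447561/256 ≈ 1748.3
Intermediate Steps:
a = 32 (a = -1/3*(-96) = 32)
X = 157/16 (X = (-157/(-8))/2 = (-157*(-1/8))/2 = (1/2)*(157/8) = 157/16 ≈ 9.8125)
(a + X)**2 = (32 + 157/16)**2 = (669/16)**2 = 447561/256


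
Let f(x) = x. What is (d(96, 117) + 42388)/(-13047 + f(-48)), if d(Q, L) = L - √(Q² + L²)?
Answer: -8501/2619 + √2545/4365 ≈ -3.2343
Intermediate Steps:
d(Q, L) = L - √(L² + Q²)
(d(96, 117) + 42388)/(-13047 + f(-48)) = ((117 - √(117² + 96²)) + 42388)/(-13047 - 48) = ((117 - √(13689 + 9216)) + 42388)/(-13095) = ((117 - √22905) + 42388)*(-1/13095) = ((117 - 3*√2545) + 42388)*(-1/13095) = (42505 - 3*√2545)*(-1/13095) = -8501/2619 + √2545/4365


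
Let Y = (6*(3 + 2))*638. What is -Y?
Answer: -19140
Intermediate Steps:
Y = 19140 (Y = (6*5)*638 = 30*638 = 19140)
-Y = -1*19140 = -19140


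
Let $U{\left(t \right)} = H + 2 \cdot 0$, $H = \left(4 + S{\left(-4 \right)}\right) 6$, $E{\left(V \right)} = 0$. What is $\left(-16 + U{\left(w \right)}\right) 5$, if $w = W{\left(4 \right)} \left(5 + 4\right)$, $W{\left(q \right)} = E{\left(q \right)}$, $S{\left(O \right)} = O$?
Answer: $-80$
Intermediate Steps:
$W{\left(q \right)} = 0$
$w = 0$ ($w = 0 \left(5 + 4\right) = 0 \cdot 9 = 0$)
$H = 0$ ($H = \left(4 - 4\right) 6 = 0 \cdot 6 = 0$)
$U{\left(t \right)} = 0$ ($U{\left(t \right)} = 0 + 2 \cdot 0 = 0 + 0 = 0$)
$\left(-16 + U{\left(w \right)}\right) 5 = \left(-16 + 0\right) 5 = \left(-16\right) 5 = -80$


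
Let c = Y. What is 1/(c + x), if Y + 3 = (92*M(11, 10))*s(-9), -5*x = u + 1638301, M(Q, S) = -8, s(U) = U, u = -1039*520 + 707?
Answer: -5/1065623 ≈ -4.6921e-6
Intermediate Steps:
u = -539573 (u = -540280 + 707 = -539573)
x = -1098728/5 (x = -(-539573 + 1638301)/5 = -⅕*1098728 = -1098728/5 ≈ -2.1975e+5)
Y = 6621 (Y = -3 + (92*(-8))*(-9) = -3 - 736*(-9) = -3 + 6624 = 6621)
c = 6621
1/(c + x) = 1/(6621 - 1098728/5) = 1/(-1065623/5) = -5/1065623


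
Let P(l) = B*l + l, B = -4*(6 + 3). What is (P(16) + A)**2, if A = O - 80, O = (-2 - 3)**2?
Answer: 378225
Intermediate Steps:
B = -36 (B = -4*9 = -36)
P(l) = -35*l (P(l) = -36*l + l = -35*l)
O = 25 (O = (-5)**2 = 25)
A = -55 (A = 25 - 80 = -55)
(P(16) + A)**2 = (-35*16 - 55)**2 = (-560 - 55)**2 = (-615)**2 = 378225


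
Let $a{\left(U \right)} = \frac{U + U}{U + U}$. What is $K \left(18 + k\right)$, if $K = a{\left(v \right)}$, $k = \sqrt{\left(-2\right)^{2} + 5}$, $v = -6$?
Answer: $21$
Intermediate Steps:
$a{\left(U \right)} = 1$ ($a{\left(U \right)} = \frac{2 U}{2 U} = 2 U \frac{1}{2 U} = 1$)
$k = 3$ ($k = \sqrt{4 + 5} = \sqrt{9} = 3$)
$K = 1$
$K \left(18 + k\right) = 1 \left(18 + 3\right) = 1 \cdot 21 = 21$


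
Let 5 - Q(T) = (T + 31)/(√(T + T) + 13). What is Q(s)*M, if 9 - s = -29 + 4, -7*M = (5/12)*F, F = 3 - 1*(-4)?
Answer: 425/303 - 325*√17/606 ≈ -0.80860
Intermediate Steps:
F = 7 (F = 3 + 4 = 7)
M = -5/12 (M = -5/12*7/7 = -5*(1/12)*7/7 = -5*7/84 = -⅐*35/12 = -5/12 ≈ -0.41667)
s = 34 (s = 9 - (-29 + 4) = 9 - 1*(-25) = 9 + 25 = 34)
Q(T) = 5 - (31 + T)/(13 + √2*√T) (Q(T) = 5 - (T + 31)/(√(T + T) + 13) = 5 - (31 + T)/(√(2*T) + 13) = 5 - (31 + T)/(√2*√T + 13) = 5 - (31 + T)/(13 + √2*√T))
Q(s)*M = ((34 - 1*34 + 5*√2*√34)/(13 + √2*√34))*(-5/12) = ((34 - 34 + 10*√17)/(13 + 2*√17))*(-5/12) = ((10*√17)/(13 + 2*√17))*(-5/12) = (10*√17/(13 + 2*√17))*(-5/12) = -25*√17/(6*(13 + 2*√17))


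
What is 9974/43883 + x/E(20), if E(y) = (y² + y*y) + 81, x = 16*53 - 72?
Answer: 42840302/38660923 ≈ 1.1081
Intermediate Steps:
x = 776 (x = 848 - 72 = 776)
E(y) = 81 + 2*y² (E(y) = (y² + y²) + 81 = 2*y² + 81 = 81 + 2*y²)
9974/43883 + x/E(20) = 9974/43883 + 776/(81 + 2*20²) = 9974*(1/43883) + 776/(81 + 2*400) = 9974/43883 + 776/(81 + 800) = 9974/43883 + 776/881 = 42840302/38660923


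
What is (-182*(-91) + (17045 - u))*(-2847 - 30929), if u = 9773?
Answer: -805017184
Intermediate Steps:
(-182*(-91) + (17045 - u))*(-2847 - 30929) = (-182*(-91) + (17045 - 1*9773))*(-2847 - 30929) = (16562 + (17045 - 9773))*(-33776) = (16562 + 7272)*(-33776) = 23834*(-33776) = -805017184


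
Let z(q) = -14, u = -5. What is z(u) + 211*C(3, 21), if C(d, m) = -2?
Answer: -436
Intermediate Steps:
z(u) + 211*C(3, 21) = -14 + 211*(-2) = -14 - 422 = -436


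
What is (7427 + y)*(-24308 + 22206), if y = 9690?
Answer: -35979934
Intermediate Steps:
(7427 + y)*(-24308 + 22206) = (7427 + 9690)*(-24308 + 22206) = 17117*(-2102) = -35979934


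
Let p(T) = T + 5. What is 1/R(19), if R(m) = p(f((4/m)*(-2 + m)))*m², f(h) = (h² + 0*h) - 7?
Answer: 1/3902 ≈ 0.00025628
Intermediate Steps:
f(h) = -7 + h² (f(h) = (h² + 0) - 7 = h² - 7 = -7 + h²)
p(T) = 5 + T
R(m) = m²*(-2 + 16*(-2 + m)²/m²) (R(m) = (5 + (-7 + ((4/m)*(-2 + m))²))*m² = (5 + (-7 + (4*(-2 + m)/m)²))*m² = (5 + (-7 + 16*(-2 + m)²/m²))*m² = (-2 + 16*(-2 + m)²/m²)*m² = m²*(-2 + 16*(-2 + m)²/m²))
1/R(19) = 1/(64 - 64*19 + 14*19²) = 1/(64 - 1216 + 14*361) = 1/(64 - 1216 + 5054) = 1/3902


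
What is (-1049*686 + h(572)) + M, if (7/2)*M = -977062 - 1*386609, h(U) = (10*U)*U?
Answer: 15138240/7 ≈ 2.1626e+6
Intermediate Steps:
h(U) = 10*U**2
M = -2727342/7 (M = 2*(-977062 - 1*386609)/7 = 2*(-977062 - 386609)/7 = (2/7)*(-1363671) = -2727342/7 ≈ -3.8962e+5)
(-1049*686 + h(572)) + M = (-1049*686 + 10*572**2) - 2727342/7 = (-719614 + 10*327184) - 2727342/7 = (-719614 + 3271840) - 2727342/7 = 2552226 - 2727342/7 = 15138240/7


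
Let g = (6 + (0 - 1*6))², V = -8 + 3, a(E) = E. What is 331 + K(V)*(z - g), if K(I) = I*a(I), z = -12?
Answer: 31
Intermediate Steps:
V = -5
g = 0 (g = (6 + (0 - 6))² = (6 - 6)² = 0² = 0)
K(I) = I² (K(I) = I*I = I²)
331 + K(V)*(z - g) = 331 + (-5)²*(-12 - 1*0) = 331 + 25*(-12 + 0) = 331 + 25*(-12) = 331 - 300 = 31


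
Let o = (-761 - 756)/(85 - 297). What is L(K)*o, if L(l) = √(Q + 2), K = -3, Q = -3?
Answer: 1517*I/212 ≈ 7.1557*I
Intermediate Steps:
L(l) = I (L(l) = √(-3 + 2) = √(-1) = I)
o = 1517/212 (o = -1517/(-212) = -1517*(-1/212) = 1517/212 ≈ 7.1557)
L(K)*o = I*(1517/212) = 1517*I/212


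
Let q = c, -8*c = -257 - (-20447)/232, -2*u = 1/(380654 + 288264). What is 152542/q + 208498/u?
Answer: -10927880494742104/39177 ≈ -2.7894e+11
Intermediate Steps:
u = -1/1337836 (u = -1/(2*(380654 + 288264)) = -1/2/668918 = -1/2*1/668918 = -1/1337836 ≈ -7.4748e-7)
c = 39177/1856 (c = -(-257 - (-20447)/232)/8 = -(-257 - 161*(-127/232))/8 = -(-257 + 20447/232)/8 = -1/8*(-39177/232) = 39177/1856 ≈ 21.108)
q = 39177/1856 ≈ 21.108
152542/q + 208498/u = 152542/(39177/1856) + 208498/(-1/1337836) = 152542*(1856/39177) + 208498*(-1337836) = 283117952/39177 - 278936130328 = -10927880494742104/39177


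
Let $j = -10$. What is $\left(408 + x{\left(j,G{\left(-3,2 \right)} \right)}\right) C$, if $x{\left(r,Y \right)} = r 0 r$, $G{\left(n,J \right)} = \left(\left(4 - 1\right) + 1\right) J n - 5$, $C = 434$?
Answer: $177072$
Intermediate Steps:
$G{\left(n,J \right)} = -5 + 4 J n$ ($G{\left(n,J \right)} = \left(\left(4 - 1\right) + 1\right) J n - 5 = \left(3 + 1\right) J n - 5 = 4 J n - 5 = -5 + 4 J n$)
$x{\left(r,Y \right)} = 0$ ($x{\left(r,Y \right)} = 0 r = 0$)
$\left(408 + x{\left(j,G{\left(-3,2 \right)} \right)}\right) C = \left(408 + 0\right) 434 = 408 \cdot 434 = 177072$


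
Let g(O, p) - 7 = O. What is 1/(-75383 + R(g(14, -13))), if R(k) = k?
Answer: -1/75362 ≈ -1.3269e-5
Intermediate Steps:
g(O, p) = 7 + O
1/(-75383 + R(g(14, -13))) = 1/(-75383 + (7 + 14)) = 1/(-75383 + 21) = 1/(-75362) = -1/75362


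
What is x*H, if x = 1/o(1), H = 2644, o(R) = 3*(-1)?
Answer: -2644/3 ≈ -881.33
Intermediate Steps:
o(R) = -3
x = -1/3 (x = 1/(-3) = -1/3 ≈ -0.33333)
x*H = -1/3*2644 = -2644/3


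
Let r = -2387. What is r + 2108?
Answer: -279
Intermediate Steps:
r + 2108 = -2387 + 2108 = -279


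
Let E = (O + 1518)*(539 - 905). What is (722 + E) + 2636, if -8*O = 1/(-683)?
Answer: -1508692543/2732 ≈ -5.5223e+5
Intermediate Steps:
O = 1/5464 (O = -1/8/(-683) = -1/8*(-1/683) = 1/5464 ≈ 0.00018302)
E = -1517866599/2732 (E = (1/5464 + 1518)*(539 - 905) = (8294353/5464)*(-366) = -1517866599/2732 ≈ -5.5559e+5)
(722 + E) + 2636 = (722 - 1517866599/2732) + 2636 = -1515894095/2732 + 2636 = -1508692543/2732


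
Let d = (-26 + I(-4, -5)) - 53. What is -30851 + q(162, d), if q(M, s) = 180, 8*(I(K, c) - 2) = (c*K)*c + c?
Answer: -30671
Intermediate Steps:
I(K, c) = 2 + c/8 + K*c**2/8 (I(K, c) = 2 + ((c*K)*c + c)/8 = 2 + ((K*c)*c + c)/8 = 2 + (K*c**2 + c)/8 = 2 + (c + K*c**2)/8 = 2 + (c/8 + K*c**2/8) = 2 + c/8 + K*c**2/8)
d = -721/8 (d = (-26 + (2 + (1/8)*(-5) + (1/8)*(-4)*(-5)**2)) - 53 = (-26 + (2 - 5/8 + (1/8)*(-4)*25)) - 53 = (-26 + (2 - 5/8 - 25/2)) - 53 = (-26 - 89/8) - 53 = -297/8 - 53 = -721/8 ≈ -90.125)
-30851 + q(162, d) = -30851 + 180 = -30671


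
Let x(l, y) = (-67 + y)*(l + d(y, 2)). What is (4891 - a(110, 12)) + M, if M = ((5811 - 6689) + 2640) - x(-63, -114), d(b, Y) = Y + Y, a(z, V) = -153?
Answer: -3873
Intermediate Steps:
d(b, Y) = 2*Y
x(l, y) = (-67 + y)*(4 + l) (x(l, y) = (-67 + y)*(l + 2*2) = (-67 + y)*(l + 4) = (-67 + y)*(4 + l))
M = -8917 (M = ((5811 - 6689) + 2640) - (-268 - 67*(-63) + 4*(-114) - 63*(-114)) = (-878 + 2640) - (-268 + 4221 - 456 + 7182) = 1762 - 1*10679 = 1762 - 10679 = -8917)
(4891 - a(110, 12)) + M = (4891 - 1*(-153)) - 8917 = (4891 + 153) - 8917 = 5044 - 8917 = -3873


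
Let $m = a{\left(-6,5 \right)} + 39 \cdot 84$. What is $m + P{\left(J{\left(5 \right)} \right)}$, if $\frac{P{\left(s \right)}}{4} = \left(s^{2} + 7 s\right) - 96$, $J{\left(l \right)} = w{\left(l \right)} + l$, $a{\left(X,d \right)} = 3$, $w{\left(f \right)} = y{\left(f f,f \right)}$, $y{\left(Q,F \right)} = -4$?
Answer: $2927$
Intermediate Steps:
$w{\left(f \right)} = -4$
$J{\left(l \right)} = -4 + l$
$P{\left(s \right)} = -384 + 4 s^{2} + 28 s$ ($P{\left(s \right)} = 4 \left(\left(s^{2} + 7 s\right) - 96\right) = 4 \left(-96 + s^{2} + 7 s\right) = -384 + 4 s^{2} + 28 s$)
$m = 3279$ ($m = 3 + 39 \cdot 84 = 3 + 3276 = 3279$)
$m + P{\left(J{\left(5 \right)} \right)} = 3279 + \left(-384 + 4 \left(-4 + 5\right)^{2} + 28 \left(-4 + 5\right)\right) = 3279 + \left(-384 + 4 \cdot 1^{2} + 28 \cdot 1\right) = 3279 + \left(-384 + 4 \cdot 1 + 28\right) = 3279 + \left(-384 + 4 + 28\right) = 3279 - 352 = 2927$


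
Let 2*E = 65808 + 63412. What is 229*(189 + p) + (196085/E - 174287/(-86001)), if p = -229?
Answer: -10173928247689/1111304922 ≈ -9154.9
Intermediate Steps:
E = 64610 (E = (65808 + 63412)/2 = (½)*129220 = 64610)
229*(189 + p) + (196085/E - 174287/(-86001)) = 229*(189 - 229) + (196085/64610 - 174287/(-86001)) = 229*(-40) + (196085*(1/64610) - 174287*(-1/86001)) = -9160 + (39217/12922 + 174287/86001) = -9160 + 5624837831/1111304922 = -10173928247689/1111304922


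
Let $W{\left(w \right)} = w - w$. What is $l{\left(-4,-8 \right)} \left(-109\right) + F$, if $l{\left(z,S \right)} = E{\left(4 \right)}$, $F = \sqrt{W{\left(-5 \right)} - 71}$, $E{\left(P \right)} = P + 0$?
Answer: $-436 + i \sqrt{71} \approx -436.0 + 8.4261 i$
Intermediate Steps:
$W{\left(w \right)} = 0$
$E{\left(P \right)} = P$
$F = i \sqrt{71}$ ($F = \sqrt{0 - 71} = \sqrt{-71} = i \sqrt{71} \approx 8.4261 i$)
$l{\left(z,S \right)} = 4$
$l{\left(-4,-8 \right)} \left(-109\right) + F = 4 \left(-109\right) + i \sqrt{71} = -436 + i \sqrt{71}$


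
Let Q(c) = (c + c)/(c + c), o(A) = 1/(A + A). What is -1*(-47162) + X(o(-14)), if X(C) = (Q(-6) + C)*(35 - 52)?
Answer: 1320077/28 ≈ 47146.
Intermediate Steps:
o(A) = 1/(2*A)
Q(c) = 1 (Q(c) = (2*c)/((2*c)) = (2*c)*(1/(2*c)) = 1)
X(C) = -17 - 17*C (X(C) = (1 + C)*(35 - 52) = (1 + C)*(-17) = -17 - 17*C)
-1*(-47162) + X(o(-14)) = -1*(-47162) + (-17 - 17/(2*(-14))) = 47162 + (-17 - 17*(-1)/(2*14)) = 47162 + (-17 - 17*(-1/28)) = 47162 + (-17 + 17/28) = 47162 - 459/28 = 1320077/28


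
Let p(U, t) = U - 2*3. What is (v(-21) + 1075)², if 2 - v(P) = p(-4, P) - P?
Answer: 1136356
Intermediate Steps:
p(U, t) = -6 + U (p(U, t) = U - 6 = -6 + U)
v(P) = 12 + P (v(P) = 2 - ((-6 - 4) - P) = 2 - (-10 - P) = 2 + (10 + P) = 12 + P)
(v(-21) + 1075)² = ((12 - 21) + 1075)² = (-9 + 1075)² = 1066² = 1136356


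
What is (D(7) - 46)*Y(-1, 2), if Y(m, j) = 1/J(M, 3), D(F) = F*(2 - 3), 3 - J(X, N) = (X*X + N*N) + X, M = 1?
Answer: 53/8 ≈ 6.6250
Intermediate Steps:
J(X, N) = 3 - X - N² - X² (J(X, N) = 3 - ((X*X + N*N) + X) = 3 - ((X² + N²) + X) = 3 - ((N² + X²) + X) = 3 - (X + N² + X²) = 3 + (-X - N² - X²) = 3 - X - N² - X²)
D(F) = -F (D(F) = F*(-1) = -F)
Y(m, j) = -⅛ (Y(m, j) = 1/(3 - 1*1 - 1*3² - 1*1²) = 1/(3 - 1 - 1*9 - 1*1) = 1/(3 - 1 - 9 - 1) = 1/(-8) = -⅛)
(D(7) - 46)*Y(-1, 2) = (-1*7 - 46)*(-⅛) = (-7 - 46)*(-⅛) = -53*(-⅛) = 53/8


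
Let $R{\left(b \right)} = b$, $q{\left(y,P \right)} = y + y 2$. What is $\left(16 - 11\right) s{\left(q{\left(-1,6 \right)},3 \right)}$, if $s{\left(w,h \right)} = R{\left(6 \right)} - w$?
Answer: $45$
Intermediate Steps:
$q{\left(y,P \right)} = 3 y$ ($q{\left(y,P \right)} = y + 2 y = 3 y$)
$s{\left(w,h \right)} = 6 - w$
$\left(16 - 11\right) s{\left(q{\left(-1,6 \right)},3 \right)} = \left(16 - 11\right) \left(6 - 3 \left(-1\right)\right) = 5 \left(6 - -3\right) = 5 \left(6 + 3\right) = 5 \cdot 9 = 45$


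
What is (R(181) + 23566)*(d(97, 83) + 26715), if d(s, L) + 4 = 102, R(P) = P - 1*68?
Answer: 634905027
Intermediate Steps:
R(P) = -68 + P (R(P) = P - 68 = -68 + P)
d(s, L) = 98 (d(s, L) = -4 + 102 = 98)
(R(181) + 23566)*(d(97, 83) + 26715) = ((-68 + 181) + 23566)*(98 + 26715) = (113 + 23566)*26813 = 23679*26813 = 634905027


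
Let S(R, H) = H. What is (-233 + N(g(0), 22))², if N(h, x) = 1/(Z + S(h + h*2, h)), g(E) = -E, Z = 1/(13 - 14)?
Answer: 54756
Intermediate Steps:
Z = -1 (Z = 1/(-1) = -1)
N(h, x) = 1/(-1 + h)
(-233 + N(g(0), 22))² = (-233 + 1/(-1 - 1*0))² = (-233 + 1/(-1 + 0))² = (-233 + 1/(-1))² = (-233 - 1)² = (-234)² = 54756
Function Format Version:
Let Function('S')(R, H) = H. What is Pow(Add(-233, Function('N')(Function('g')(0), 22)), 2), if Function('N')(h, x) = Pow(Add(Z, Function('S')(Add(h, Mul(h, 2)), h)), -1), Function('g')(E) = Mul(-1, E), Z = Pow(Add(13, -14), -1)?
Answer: 54756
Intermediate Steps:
Z = -1 (Z = Pow(-1, -1) = -1)
Function('N')(h, x) = Pow(Add(-1, h), -1)
Pow(Add(-233, Function('N')(Function('g')(0), 22)), 2) = Pow(Add(-233, Pow(Add(-1, Mul(-1, 0)), -1)), 2) = Pow(Add(-233, Pow(Add(-1, 0), -1)), 2) = Pow(Add(-233, Pow(-1, -1)), 2) = Pow(Add(-233, -1), 2) = Pow(-234, 2) = 54756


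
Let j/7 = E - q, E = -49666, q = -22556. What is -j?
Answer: 189770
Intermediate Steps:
j = -189770 (j = 7*(-49666 - 1*(-22556)) = 7*(-49666 + 22556) = 7*(-27110) = -189770)
-j = -1*(-189770) = 189770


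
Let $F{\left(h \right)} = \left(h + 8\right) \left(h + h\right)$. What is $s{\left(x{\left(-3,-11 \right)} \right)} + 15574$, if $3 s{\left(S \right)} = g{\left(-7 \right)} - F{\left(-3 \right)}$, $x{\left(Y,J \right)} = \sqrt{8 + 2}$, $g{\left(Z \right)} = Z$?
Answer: $\frac{46745}{3} \approx 15582.0$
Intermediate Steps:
$F{\left(h \right)} = 2 h \left(8 + h\right)$ ($F{\left(h \right)} = \left(8 + h\right) 2 h = 2 h \left(8 + h\right)$)
$x{\left(Y,J \right)} = \sqrt{10}$
$s{\left(S \right)} = \frac{23}{3}$ ($s{\left(S \right)} = \frac{-7 - 2 \left(-3\right) \left(8 - 3\right)}{3} = \frac{-7 - 2 \left(-3\right) 5}{3} = \frac{-7 - -30}{3} = \frac{-7 + 30}{3} = \frac{1}{3} \cdot 23 = \frac{23}{3}$)
$s{\left(x{\left(-3,-11 \right)} \right)} + 15574 = \frac{23}{3} + 15574 = \frac{46745}{3}$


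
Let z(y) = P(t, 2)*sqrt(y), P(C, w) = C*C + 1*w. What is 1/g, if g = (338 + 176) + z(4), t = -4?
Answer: 1/550 ≈ 0.0018182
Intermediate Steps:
P(C, w) = w + C**2 (P(C, w) = C**2 + w = w + C**2)
z(y) = 18*sqrt(y) (z(y) = (2 + (-4)**2)*sqrt(y) = (2 + 16)*sqrt(y) = 18*sqrt(y))
g = 550 (g = (338 + 176) + 18*sqrt(4) = 514 + 18*2 = 514 + 36 = 550)
1/g = 1/550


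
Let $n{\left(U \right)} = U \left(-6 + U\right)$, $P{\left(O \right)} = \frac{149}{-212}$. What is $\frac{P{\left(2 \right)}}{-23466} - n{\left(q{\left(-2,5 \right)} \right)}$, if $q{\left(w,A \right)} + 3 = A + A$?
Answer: $- \frac{34823395}{4974792} \approx -7.0$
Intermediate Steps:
$q{\left(w,A \right)} = -3 + 2 A$ ($q{\left(w,A \right)} = -3 + \left(A + A\right) = -3 + 2 A$)
$P{\left(O \right)} = - \frac{149}{212}$ ($P{\left(O \right)} = 149 \left(- \frac{1}{212}\right) = - \frac{149}{212}$)
$\frac{P{\left(2 \right)}}{-23466} - n{\left(q{\left(-2,5 \right)} \right)} = - \frac{149}{212 \left(-23466\right)} - \left(-3 + 2 \cdot 5\right) \left(-6 + \left(-3 + 2 \cdot 5\right)\right) = \left(- \frac{149}{212}\right) \left(- \frac{1}{23466}\right) - \left(-3 + 10\right) \left(-6 + \left(-3 + 10\right)\right) = \frac{149}{4974792} - 7 \left(-6 + 7\right) = \frac{149}{4974792} - 7 \cdot 1 = \frac{149}{4974792} - 7 = - \frac{34823395}{4974792}$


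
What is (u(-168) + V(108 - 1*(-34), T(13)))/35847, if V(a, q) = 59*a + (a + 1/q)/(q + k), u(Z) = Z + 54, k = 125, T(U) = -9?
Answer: 1232699/5346324 ≈ 0.23057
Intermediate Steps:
u(Z) = 54 + Z
V(a, q) = 59*a + (a + 1/q)/(125 + q) (V(a, q) = 59*a + (a + 1/q)/(q + 125) = 59*a + (a + 1/q)/(125 + q))
(u(-168) + V(108 - 1*(-34), T(13)))/35847 = ((54 - 168) + (1 + 59*(108 - 1*(-34))*(-9)² + 7376*(108 - 1*(-34))*(-9))/((-9)*(125 - 9)))/35847 = (-114 - ⅑*(1 + 59*(108 + 34)*81 + 7376*(108 + 34)*(-9))/116)*(1/35847) = (-114 - ⅑*1/116*(1 + 59*142*81 + 7376*142*(-9)))*(1/35847) = (-114 - ⅑*1/116*(1 + 678618 - 9426528))*(1/35847) = (-114 - ⅑*1/116*(-8747909))*(1/35847) = (-114 + 8747909/1044)*(1/35847) = (8628893/1044)*(1/35847) = 1232699/5346324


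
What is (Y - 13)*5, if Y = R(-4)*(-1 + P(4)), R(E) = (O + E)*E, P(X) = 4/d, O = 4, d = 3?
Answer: -65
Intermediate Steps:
P(X) = 4/3
R(E) = E*(4 + E) (R(E) = (4 + E)*E = E*(4 + E))
Y = 0 (Y = (-4*(4 - 4))*(-1 + 4/3) = -4*0*(1/3) = 0*(1/3) = 0)
(Y - 13)*5 = (0 - 13)*5 = -13*5 = -65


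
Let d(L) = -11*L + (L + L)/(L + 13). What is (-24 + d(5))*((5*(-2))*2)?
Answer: 14120/9 ≈ 1568.9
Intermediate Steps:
d(L) = -11*L + 2*L/(13 + L) (d(L) = -11*L + (2*L)/(13 + L) = -11*L + 2*L/(13 + L))
(-24 + d(5))*((5*(-2))*2) = (-24 - 1*5*(141 + 11*5)/(13 + 5))*((5*(-2))*2) = (-24 - 1*5*(141 + 55)/18)*(-10*2) = (-24 - 1*5*1/18*196)*(-20) = (-24 - 490/9)*(-20) = -706/9*(-20) = 14120/9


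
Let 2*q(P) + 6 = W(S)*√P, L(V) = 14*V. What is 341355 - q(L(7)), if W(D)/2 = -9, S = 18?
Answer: 341358 + 63*√2 ≈ 3.4145e+5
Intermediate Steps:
W(D) = -18 (W(D) = 2*(-9) = -18)
q(P) = -3 - 9*√P (q(P) = -3 + (-18*√P)/2 = -3 - 9*√P)
341355 - q(L(7)) = 341355 - (-3 - 9*7*√2) = 341355 - (-3 - 63*√2) = 341355 + (3 + 63*√2) = 341358 + 63*√2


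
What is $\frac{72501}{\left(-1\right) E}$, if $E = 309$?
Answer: $- \frac{24167}{103} \approx -234.63$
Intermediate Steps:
$\frac{72501}{\left(-1\right) E} = \frac{72501}{\left(-1\right) 309} = \frac{72501}{-309} = 72501 \left(- \frac{1}{309}\right) = - \frac{24167}{103}$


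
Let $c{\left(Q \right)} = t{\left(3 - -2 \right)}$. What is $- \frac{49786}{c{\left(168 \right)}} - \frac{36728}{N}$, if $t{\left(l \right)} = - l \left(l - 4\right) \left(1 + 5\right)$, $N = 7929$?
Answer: $\frac{65608559}{39645} \approx 1654.9$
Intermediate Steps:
$t{\left(l \right)} = - l \left(-24 + 6 l\right)$ ($t{\left(l \right)} = - l \left(-4 + l\right) 6 = - l \left(-24 + 6 l\right)$)
$c{\left(Q \right)} = -30$ ($c{\left(Q \right)} = 6 \left(3 - -2\right) \left(4 - \left(3 - -2\right)\right) = 6 \left(3 + 2\right) \left(4 - \left(3 + 2\right)\right) = 6 \cdot 5 \left(4 - 5\right) = 6 \cdot 5 \left(-1\right) = -30$)
$- \frac{49786}{c{\left(168 \right)}} - \frac{36728}{N} = - \frac{49786}{-30} - \frac{36728}{7929} = \left(-49786\right) \left(- \frac{1}{30}\right) - \frac{36728}{7929} = \frac{24893}{15} - \frac{36728}{7929} = \frac{65608559}{39645}$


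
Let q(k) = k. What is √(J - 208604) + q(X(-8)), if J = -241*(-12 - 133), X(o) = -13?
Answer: -13 + I*√173659 ≈ -13.0 + 416.72*I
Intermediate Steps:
J = 34945 (J = -241*(-145) = 34945)
√(J - 208604) + q(X(-8)) = √(34945 - 208604) - 13 = √(-173659) - 13 = I*√173659 - 13 = -13 + I*√173659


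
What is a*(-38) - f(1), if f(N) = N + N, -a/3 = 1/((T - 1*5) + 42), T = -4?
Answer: 16/11 ≈ 1.4545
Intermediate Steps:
a = -1/11 (a = -3/((-4 - 1*5) + 42) = -3/((-4 - 5) + 42) = -3/(-9 + 42) = -3/33 = -3*1/33 = -1/11 ≈ -0.090909)
f(N) = 2*N
a*(-38) - f(1) = -1/11*(-38) - 2 = 38/11 - 1*2 = 38/11 - 2 = 16/11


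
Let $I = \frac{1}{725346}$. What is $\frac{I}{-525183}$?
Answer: $- \frac{1}{380939388318} \approx -2.6251 \cdot 10^{-12}$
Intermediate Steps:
$I = \frac{1}{725346} \approx 1.3787 \cdot 10^{-6}$
$\frac{I}{-525183} = \frac{1}{725346 \left(-525183\right)} = \frac{1}{725346} \left(- \frac{1}{525183}\right) = - \frac{1}{380939388318}$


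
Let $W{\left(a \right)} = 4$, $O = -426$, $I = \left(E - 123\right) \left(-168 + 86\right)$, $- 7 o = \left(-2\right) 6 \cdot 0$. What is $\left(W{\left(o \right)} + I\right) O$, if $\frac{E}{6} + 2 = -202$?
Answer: $-47055108$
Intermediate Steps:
$E = -1224$ ($E = -12 + 6 \left(-202\right) = -12 - 1212 = -1224$)
$o = 0$ ($o = - \frac{\left(-2\right) 6 \cdot 0}{7} = - \frac{\left(-12\right) 0}{7} = \left(- \frac{1}{7}\right) 0 = 0$)
$I = 110454$ ($I = \left(-1224 - 123\right) \left(-168 + 86\right) = \left(-1347\right) \left(-82\right) = 110454$)
$\left(W{\left(o \right)} + I\right) O = \left(4 + 110454\right) \left(-426\right) = 110458 \left(-426\right) = -47055108$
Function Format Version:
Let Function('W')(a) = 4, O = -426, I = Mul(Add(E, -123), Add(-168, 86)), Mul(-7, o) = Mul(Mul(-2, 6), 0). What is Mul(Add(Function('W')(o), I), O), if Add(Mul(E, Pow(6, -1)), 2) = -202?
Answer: -47055108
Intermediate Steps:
E = -1224 (E = Add(-12, Mul(6, -202)) = Add(-12, -1212) = -1224)
o = 0 (o = Mul(Rational(-1, 7), Mul(Mul(-2, 6), 0)) = Mul(Rational(-1, 7), Mul(-12, 0)) = Mul(Rational(-1, 7), 0) = 0)
I = 110454 (I = Mul(Add(-1224, -123), Add(-168, 86)) = Mul(-1347, -82) = 110454)
Mul(Add(Function('W')(o), I), O) = Mul(Add(4, 110454), -426) = Mul(110458, -426) = -47055108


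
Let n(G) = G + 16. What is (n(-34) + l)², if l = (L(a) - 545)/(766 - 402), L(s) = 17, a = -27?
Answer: 3132900/8281 ≈ 378.32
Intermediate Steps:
n(G) = 16 + G
l = -132/91 (l = (17 - 545)/(766 - 402) = -528/364 = -528*1/364 = -132/91 ≈ -1.4506)
(n(-34) + l)² = ((16 - 34) - 132/91)² = (-18 - 132/91)² = (-1770/91)² = 3132900/8281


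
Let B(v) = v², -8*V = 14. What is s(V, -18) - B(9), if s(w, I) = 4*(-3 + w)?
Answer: -100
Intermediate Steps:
V = -7/4 (V = -⅛*14 = -7/4 ≈ -1.7500)
s(w, I) = -12 + 4*w
s(V, -18) - B(9) = (-12 + 4*(-7/4)) - 1*9² = (-12 - 7) - 1*81 = -19 - 81 = -100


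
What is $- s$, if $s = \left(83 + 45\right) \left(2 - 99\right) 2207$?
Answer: $27402112$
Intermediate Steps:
$s = -27402112$ ($s = 128 \left(-97\right) 2207 = \left(-12416\right) 2207 = -27402112$)
$- s = \left(-1\right) \left(-27402112\right) = 27402112$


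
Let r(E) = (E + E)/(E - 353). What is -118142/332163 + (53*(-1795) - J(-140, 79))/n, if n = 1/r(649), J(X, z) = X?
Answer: -20478449381081/49160124 ≈ -4.1657e+5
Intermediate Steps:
r(E) = 2*E/(-353 + E) (r(E) = (2*E)/(-353 + E) = 2*E/(-353 + E))
n = 148/649 (n = 1/(2*649/(-353 + 649)) = 1/(2*649/296) = 1/(2*649*(1/296)) = 1/(649/148) = 148/649 ≈ 0.22804)
-118142/332163 + (53*(-1795) - J(-140, 79))/n = -118142/332163 + (53*(-1795) - 1*(-140))/(148/649) = -118142*1/332163 + (-95135 + 140)*(649/148) = -118142/332163 - 94995*649/148 = -118142/332163 - 61651755/148 = -20478449381081/49160124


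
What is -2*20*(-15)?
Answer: 600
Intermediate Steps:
-2*20*(-15) = -40*(-15) = 600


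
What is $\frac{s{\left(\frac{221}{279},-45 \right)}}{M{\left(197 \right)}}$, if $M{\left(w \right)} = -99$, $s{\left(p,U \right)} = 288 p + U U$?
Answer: $- \frac{69847}{3069} \approx -22.759$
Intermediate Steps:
$s{\left(p,U \right)} = U^{2} + 288 p$ ($s{\left(p,U \right)} = 288 p + U^{2} = U^{2} + 288 p$)
$\frac{s{\left(\frac{221}{279},-45 \right)}}{M{\left(197 \right)}} = \frac{\left(-45\right)^{2} + 288 \cdot \frac{221}{279}}{-99} = \left(2025 + 288 \cdot 221 \cdot \frac{1}{279}\right) \left(- \frac{1}{99}\right) = \left(2025 + 288 \cdot \frac{221}{279}\right) \left(- \frac{1}{99}\right) = \left(2025 + \frac{7072}{31}\right) \left(- \frac{1}{99}\right) = \frac{69847}{31} \left(- \frac{1}{99}\right) = - \frac{69847}{3069}$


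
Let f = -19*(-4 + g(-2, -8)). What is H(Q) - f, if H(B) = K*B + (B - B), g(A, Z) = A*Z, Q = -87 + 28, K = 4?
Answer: -8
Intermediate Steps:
Q = -59
f = -228 (f = -19*(-4 - 2*(-8)) = -19*(-4 + 16) = -19*12 = -228)
H(B) = 4*B (H(B) = 4*B + (B - B) = 4*B + 0 = 4*B)
H(Q) - f = 4*(-59) - 1*(-228) = -236 + 228 = -8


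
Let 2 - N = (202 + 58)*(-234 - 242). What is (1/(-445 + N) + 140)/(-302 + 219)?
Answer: -17264381/10235311 ≈ -1.6867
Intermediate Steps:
N = 123762 (N = 2 - (202 + 58)*(-234 - 242) = 2 - 260*(-476) = 2 - 1*(-123760) = 2 + 123760 = 123762)
(1/(-445 + N) + 140)/(-302 + 219) = (1/(-445 + 123762) + 140)/(-302 + 219) = (1/123317 + 140)/(-83) = (1/123317 + 140)*(-1/83) = (17264381/123317)*(-1/83) = -17264381/10235311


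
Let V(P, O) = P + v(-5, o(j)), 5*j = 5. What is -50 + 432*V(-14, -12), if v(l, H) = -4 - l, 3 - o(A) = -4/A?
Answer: -5666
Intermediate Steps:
j = 1 (j = (⅕)*5 = 1)
o(A) = 3 + 4/A (o(A) = 3 - (-4)/A = 3 + 4/A)
V(P, O) = 1 + P (V(P, O) = P + (-4 - 1*(-5)) = P + (-4 + 5) = P + 1 = 1 + P)
-50 + 432*V(-14, -12) = -50 + 432*(1 - 14) = -50 + 432*(-13) = -50 - 5616 = -5666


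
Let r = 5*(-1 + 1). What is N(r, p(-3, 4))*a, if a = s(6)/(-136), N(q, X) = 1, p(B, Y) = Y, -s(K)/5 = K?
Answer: 15/68 ≈ 0.22059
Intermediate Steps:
s(K) = -5*K
r = 0 (r = 5*0 = 0)
a = 15/68 (a = -5*6/(-136) = -30*(-1/136) = 15/68 ≈ 0.22059)
N(r, p(-3, 4))*a = 1*(15/68) = 15/68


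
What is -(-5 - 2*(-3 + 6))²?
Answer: -121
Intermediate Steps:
-(-5 - 2*(-3 + 6))² = -(-5 - 2*3)² = -(-5 - 6)² = -1*(-11)² = -1*121 = -121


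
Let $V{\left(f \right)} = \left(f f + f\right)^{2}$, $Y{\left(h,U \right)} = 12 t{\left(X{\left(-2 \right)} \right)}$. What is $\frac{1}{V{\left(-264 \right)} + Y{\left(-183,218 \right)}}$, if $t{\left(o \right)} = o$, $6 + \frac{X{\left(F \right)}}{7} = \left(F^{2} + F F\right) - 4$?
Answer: $\frac{1}{4820802456} \approx 2.0743 \cdot 10^{-10}$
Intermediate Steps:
$X{\left(F \right)} = -70 + 14 F^{2}$ ($X{\left(F \right)} = -42 + 7 \left(\left(F^{2} + F F\right) - 4\right) = -42 + 7 \left(\left(F^{2} + F^{2}\right) - 4\right) = -42 + 7 \left(2 F^{2} - 4\right) = -42 + 7 \left(-4 + 2 F^{2}\right) = -42 + \left(-28 + 14 F^{2}\right) = -70 + 14 F^{2}$)
$Y{\left(h,U \right)} = -168$ ($Y{\left(h,U \right)} = 12 \left(-70 + 14 \left(-2\right)^{2}\right) = 12 \left(-70 + 14 \cdot 4\right) = 12 \left(-70 + 56\right) = 12 \left(-14\right) = -168$)
$V{\left(f \right)} = \left(f + f^{2}\right)^{2}$ ($V{\left(f \right)} = \left(f^{2} + f\right)^{2} = \left(f + f^{2}\right)^{2}$)
$\frac{1}{V{\left(-264 \right)} + Y{\left(-183,218 \right)}} = \frac{1}{\left(-264\right)^{2} \left(1 - 264\right)^{2} - 168} = \frac{1}{69696 \left(-263\right)^{2} - 168} = \frac{1}{69696 \cdot 69169 - 168} = \frac{1}{4820802624 - 168} = \frac{1}{4820802456}$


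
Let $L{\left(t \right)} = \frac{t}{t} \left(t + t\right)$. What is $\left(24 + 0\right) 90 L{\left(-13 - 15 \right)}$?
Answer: $-120960$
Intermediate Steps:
$L{\left(t \right)} = 2 t$ ($L{\left(t \right)} = 1 \cdot 2 t = 2 t$)
$\left(24 + 0\right) 90 L{\left(-13 - 15 \right)} = \left(24 + 0\right) 90 \cdot 2 \left(-13 - 15\right) = 24 \cdot 90 \cdot 2 \left(-28\right) = 24 \cdot 90 \left(-56\right) = 24 \left(-5040\right) = -120960$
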